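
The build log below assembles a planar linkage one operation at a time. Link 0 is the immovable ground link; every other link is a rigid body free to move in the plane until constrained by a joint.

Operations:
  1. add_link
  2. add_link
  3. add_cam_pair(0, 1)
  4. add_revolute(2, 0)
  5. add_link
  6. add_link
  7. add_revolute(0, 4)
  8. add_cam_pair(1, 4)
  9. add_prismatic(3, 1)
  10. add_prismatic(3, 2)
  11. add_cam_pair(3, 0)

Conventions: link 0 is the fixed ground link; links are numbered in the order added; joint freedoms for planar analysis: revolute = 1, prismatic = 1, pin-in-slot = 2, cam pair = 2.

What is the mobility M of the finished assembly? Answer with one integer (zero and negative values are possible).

(L,J1,J2)=(1,0,0); link0 fixed
link1: (2,0,0)
link2: (3,0,0)
C 0-1 [J2]: (3,0,1)
R 2-0 [J1]: (3,1,1)
link3: (4,1,1)
link4: (5,1,1)
R 0-4 [J1]: (5,2,1)
C 1-4 [J2]: (5,2,2)
P 3-1 [J1]: (5,3,2)
P 3-2 [J1]: (5,4,2)
C 3-0 [J2]: (5,4,3)
Grübler: 3·4 − 2·4 − 3 = 1

M = 1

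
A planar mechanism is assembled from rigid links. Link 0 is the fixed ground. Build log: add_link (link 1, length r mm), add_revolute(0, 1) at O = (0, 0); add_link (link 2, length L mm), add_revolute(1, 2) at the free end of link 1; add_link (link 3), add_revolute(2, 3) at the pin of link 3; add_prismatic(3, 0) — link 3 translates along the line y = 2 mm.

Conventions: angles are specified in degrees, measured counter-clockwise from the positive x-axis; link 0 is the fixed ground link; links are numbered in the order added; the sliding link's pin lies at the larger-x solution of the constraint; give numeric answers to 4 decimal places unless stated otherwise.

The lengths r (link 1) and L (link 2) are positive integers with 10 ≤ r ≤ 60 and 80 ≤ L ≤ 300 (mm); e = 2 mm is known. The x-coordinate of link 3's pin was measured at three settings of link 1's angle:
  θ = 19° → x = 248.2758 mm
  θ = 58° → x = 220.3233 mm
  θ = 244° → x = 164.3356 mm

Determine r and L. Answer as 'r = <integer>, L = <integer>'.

constraint per measurement: (x − r cos θ)² + (r sin θ − e)² = L²
subtracting the θ₁ and θ₂ equations cancels the r² and L² terms:
r = (x₁² − x₂²) / (2[(x₁cos θ₁ + e sin θ₁) − (x₂cos θ₂ + e sin θ₂)]) = 56.0001 → r = 56
L² = (x₁ − r cos θ₁)² + (r sin θ₁ − e)² = 38416.0150 → L = 196.0000 → L = 196
check at θ₃=244°: x = 164.3356 (printed 164.3356) ✓

r = 56, L = 196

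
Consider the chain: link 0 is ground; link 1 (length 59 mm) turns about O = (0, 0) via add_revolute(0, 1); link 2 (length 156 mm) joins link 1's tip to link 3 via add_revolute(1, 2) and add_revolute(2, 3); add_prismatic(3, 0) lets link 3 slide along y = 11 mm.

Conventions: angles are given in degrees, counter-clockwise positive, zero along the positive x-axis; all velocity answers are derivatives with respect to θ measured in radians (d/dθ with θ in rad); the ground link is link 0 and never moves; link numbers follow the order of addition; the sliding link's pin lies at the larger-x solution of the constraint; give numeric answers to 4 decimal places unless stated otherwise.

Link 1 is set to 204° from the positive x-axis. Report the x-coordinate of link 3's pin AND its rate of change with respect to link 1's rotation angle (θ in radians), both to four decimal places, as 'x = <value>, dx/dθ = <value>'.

geometry: r = 59 mm, L = 156 mm, e = 11 mm
crank pin P = (r cos θ, r sin θ) = (-53.899182, -23.997462)
h = r sin θ − e = -23.997462 − 11 = -34.997462
x = r cos θ + √(L² − h²) = -53.899182 + 152.023609 = 98.124427
dx/dθ = −r sin θ − h·r cos θ/√(L² − h²) (θ in radians; h = -34.997462) = 11.589293

x = 98.1244, dx/dθ = 11.5893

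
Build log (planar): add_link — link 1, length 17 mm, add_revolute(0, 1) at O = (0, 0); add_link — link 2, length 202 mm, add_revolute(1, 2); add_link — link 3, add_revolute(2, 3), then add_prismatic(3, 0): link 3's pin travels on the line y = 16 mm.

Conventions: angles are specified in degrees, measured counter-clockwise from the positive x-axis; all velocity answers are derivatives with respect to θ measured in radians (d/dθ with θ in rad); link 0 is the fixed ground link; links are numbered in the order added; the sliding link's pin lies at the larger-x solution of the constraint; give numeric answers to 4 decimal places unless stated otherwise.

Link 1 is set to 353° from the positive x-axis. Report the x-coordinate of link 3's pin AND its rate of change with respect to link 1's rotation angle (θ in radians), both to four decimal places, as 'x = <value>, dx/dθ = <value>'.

geometry: r = 17 mm, L = 202 mm, e = 16 mm
crank pin P = (r cos θ, r sin θ) = (16.873285, -2.071779)
h = r sin θ − e = -2.071779 − 16 = -18.071779
x = r cos θ + √(L² − h²) = 16.873285 + 201.189987 = 218.063271
dx/dθ = −r sin θ − h·r cos θ/√(L² − h²) (θ in radians; h = -18.071779) = 3.587412

x = 218.0633, dx/dθ = 3.5874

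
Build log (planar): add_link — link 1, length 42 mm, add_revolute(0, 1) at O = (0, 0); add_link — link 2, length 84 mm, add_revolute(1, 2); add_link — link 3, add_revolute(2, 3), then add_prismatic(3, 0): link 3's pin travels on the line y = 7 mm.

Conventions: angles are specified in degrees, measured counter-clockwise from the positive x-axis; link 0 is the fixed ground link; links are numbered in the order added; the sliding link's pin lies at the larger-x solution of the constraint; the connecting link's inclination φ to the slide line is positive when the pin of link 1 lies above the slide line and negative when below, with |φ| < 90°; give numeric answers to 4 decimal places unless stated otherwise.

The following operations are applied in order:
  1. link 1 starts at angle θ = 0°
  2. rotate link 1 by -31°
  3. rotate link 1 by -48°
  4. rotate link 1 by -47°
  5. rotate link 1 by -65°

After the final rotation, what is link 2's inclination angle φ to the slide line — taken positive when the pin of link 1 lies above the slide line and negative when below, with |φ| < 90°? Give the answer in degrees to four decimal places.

geometry: r = 42 mm, L = 84 mm, e = 7 mm; θ starts at 0°
rotate link 1 by -31°: θ ← 0° -31° = -31°
rotate link 1 by -48°: θ ← -31° -48° = -79°
rotate link 1 by -47°: θ ← -79° -47° = -126°
rotate link 1 by -65°: θ ← -126° -65° = -191°
h = r sin θ − e = 8.013978 − 7 = 1.013978
sin φ = h / L = 1.013978 / 84 = 0.01207116
φ = arcsin(0.01207116) = 0.691644°

0.6916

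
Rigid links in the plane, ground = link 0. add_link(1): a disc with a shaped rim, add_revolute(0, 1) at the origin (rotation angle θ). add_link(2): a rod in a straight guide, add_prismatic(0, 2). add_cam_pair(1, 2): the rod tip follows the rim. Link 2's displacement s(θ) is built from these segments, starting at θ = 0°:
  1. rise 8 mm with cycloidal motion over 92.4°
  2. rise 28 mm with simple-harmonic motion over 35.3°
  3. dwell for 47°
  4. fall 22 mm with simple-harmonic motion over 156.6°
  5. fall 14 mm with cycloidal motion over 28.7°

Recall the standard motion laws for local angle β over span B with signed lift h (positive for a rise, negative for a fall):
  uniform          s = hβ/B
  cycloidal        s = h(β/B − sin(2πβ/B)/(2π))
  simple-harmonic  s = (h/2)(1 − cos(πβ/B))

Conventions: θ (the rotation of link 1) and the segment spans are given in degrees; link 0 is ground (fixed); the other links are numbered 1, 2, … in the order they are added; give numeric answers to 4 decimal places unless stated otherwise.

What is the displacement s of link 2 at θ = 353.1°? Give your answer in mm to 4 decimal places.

segment 1 (0° to 92.4°, cycloidal, h = 8) is passed completely: s = 0.0000 + (8) = 8.0000
segment 2 (92.4° to 127.7°, simple-harmonic, h = 28) is passed completely: s = 8.0000 + (28) = 36.0000
segment 3 (127.7° to 174.7°, dwell): s unchanged at 36.0000
segment 4 (174.7° to 331.3°, simple-harmonic, h = -22) is passed completely: s = 36.0000 + (-22) = 14.0000
θ = 353.1° falls in segment 5 (331.3° to 360°, cycloidal, h = -14): β = 353.1 − 331.3 = 21.8°, B = 28.7°; Δs = -14·(0.7596 − sin(2π·0.7596)/(2π)) = -12.8583; s = 14.0000 − 12.8583 = 1.1417

1.1417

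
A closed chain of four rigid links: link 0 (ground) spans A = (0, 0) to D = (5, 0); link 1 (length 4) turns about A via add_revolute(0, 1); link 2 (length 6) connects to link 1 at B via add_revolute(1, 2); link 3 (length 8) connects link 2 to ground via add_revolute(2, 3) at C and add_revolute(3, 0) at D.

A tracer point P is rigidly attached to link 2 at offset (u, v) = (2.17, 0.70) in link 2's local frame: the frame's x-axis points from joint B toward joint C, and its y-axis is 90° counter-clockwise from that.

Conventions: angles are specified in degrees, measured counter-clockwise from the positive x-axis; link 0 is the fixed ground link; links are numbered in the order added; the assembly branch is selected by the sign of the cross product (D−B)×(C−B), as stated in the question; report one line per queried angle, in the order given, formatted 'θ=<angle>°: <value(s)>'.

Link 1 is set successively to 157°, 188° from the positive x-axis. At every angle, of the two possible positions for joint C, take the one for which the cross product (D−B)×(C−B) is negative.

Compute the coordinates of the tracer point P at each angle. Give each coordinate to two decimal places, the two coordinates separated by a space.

A=(0,0), D=(5.00,0)
θ=157°: B = A + 4.00·(cos157°, sin157°) = (-3.6820, 1.5629)
θ=157°: |BD| = 8.8216
θ=157°: circle(B,6.00) ∩ circle(D,8.00): a=2.8238, h=5.2940
θ=157°:   candidates: C₊=(0.0350,6.2729) cross=46.701; C₋=(-1.8409,-4.1476) cross=-46.701
θ=157°:   branch - wants cross < 0 → take C=(-1.8409,-4.1476) (cross=-46.701)
θ=157°: ex = (C−B)/|BC| = (0.3069,-0.9518); ey = (0.9518,0.3069)
θ=157°: P = B + 2.17·ex + 0.70·ey = (-2.3499,-0.2876)
θ=188°: B = A + 4.00·(cos188°, sin188°) = (-3.9611, -0.5567)
θ=188°: |BD| = 8.9783
θ=188°: circle(B,6.00) ∩ circle(D,8.00): a=2.9299, h=5.2360
θ=188°:   candidates: C₊=(-1.3615,4.8509) cross=47.011; C₋=(-0.7122,-5.6010) cross=-47.011
θ=188°:   branch - wants cross < 0 → take C=(-0.7122,-5.6010) (cross=-47.011)
θ=188°: ex = (C−B)/|BC| = (0.5415,-0.8407); ey = (0.8407,0.5415)
θ=188°: P = B + 2.17·ex + 0.70·ey = (-2.1976,-2.0020)

θ=157°: -2.35 -0.29
θ=188°: -2.20 -2.00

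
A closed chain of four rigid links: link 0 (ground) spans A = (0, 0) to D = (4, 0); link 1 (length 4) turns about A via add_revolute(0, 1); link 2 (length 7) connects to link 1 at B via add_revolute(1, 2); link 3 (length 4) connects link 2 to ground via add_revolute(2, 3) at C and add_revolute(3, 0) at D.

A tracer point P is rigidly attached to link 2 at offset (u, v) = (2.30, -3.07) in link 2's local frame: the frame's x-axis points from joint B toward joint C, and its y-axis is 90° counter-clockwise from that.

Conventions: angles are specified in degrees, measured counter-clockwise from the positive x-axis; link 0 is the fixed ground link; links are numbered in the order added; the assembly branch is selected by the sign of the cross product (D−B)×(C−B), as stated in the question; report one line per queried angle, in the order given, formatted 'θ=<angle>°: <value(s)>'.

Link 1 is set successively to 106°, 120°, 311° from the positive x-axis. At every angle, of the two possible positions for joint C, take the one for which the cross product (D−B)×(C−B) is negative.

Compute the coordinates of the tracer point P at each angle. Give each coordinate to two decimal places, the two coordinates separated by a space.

A=(0,0), D=(4.00,0)
θ=106°: B = A + 4.00·(cos106°, sin106°) = (-1.1025, 3.8450)
θ=106°: |BD| = 6.3891
θ=106°: circle(B,7.00) ∩ circle(D,4.00): a=5.7771, h=3.9529
θ=106°:   candidates: C₊=(5.8901,3.5252) cross=25.255; C₋=(1.1323,-2.7886) cross=-25.255
θ=106°:   branch - wants cross < 0 → take C=(1.1323,-2.7886) (cross=-25.255)
θ=106°: ex = (C−B)/|BC| = (0.3193,-0.9477); ey = (0.9477,0.3193)
θ=106°: P = B + 2.30·ex + -3.07·ey = (-3.2776,0.6853)
θ=120°: B = A + 4.00·(cos120°, sin120°) = (-2.0000, 3.4641)
θ=120°: |BD| = 6.9282
θ=120°: circle(B,7.00) ∩ circle(D,4.00): a=5.8457, h=3.8507
θ=120°:   candidates: C₊=(4.9879,3.8761) cross=26.679; C₋=(1.1371,-2.7936) cross=-26.679
θ=120°:   branch - wants cross < 0 → take C=(1.1371,-2.7936) (cross=-26.679)
θ=120°: ex = (C−B)/|BC| = (0.4482,-0.8940); ey = (0.8940,0.4482)
θ=120°: P = B + 2.30·ex + -3.07·ey = (-3.7137,0.0322)
θ=311°: B = A + 4.00·(cos311°, sin311°) = (2.6242, -3.0188)
θ=311°: |BD| = 3.3175
θ=311°: circle(B,7.00) ∩ circle(D,4.00): a=6.6323, h=2.2388
θ=311°:   candidates: C₊=(3.3374,3.9447) cross=7.427; C₋=(7.4118,2.0879) cross=-7.427
θ=311°:   branch - wants cross < 0 → take C=(7.4118,2.0879) (cross=-7.427)
θ=311°: ex = (C−B)/|BC| = (0.6839,0.7295); ey = (-0.7295,0.6839)
θ=311°: P = B + 2.30·ex + -3.07·ey = (6.4370,-3.4406)

θ=106°: -3.28 0.69
θ=120°: -3.71 0.03
θ=311°: 6.44 -3.44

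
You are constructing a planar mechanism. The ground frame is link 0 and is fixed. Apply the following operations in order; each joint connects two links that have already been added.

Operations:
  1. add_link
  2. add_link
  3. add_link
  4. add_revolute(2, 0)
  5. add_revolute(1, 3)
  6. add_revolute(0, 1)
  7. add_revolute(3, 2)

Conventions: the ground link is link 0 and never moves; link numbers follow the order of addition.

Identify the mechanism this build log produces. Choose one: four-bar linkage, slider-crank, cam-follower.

links: 4 (incl. ground); joints: 4 revolute, 0 prismatic, 0 higher (cam) pair, forming one closed loop
4 links in a single 4R loop → four-bar linkage

four-bar linkage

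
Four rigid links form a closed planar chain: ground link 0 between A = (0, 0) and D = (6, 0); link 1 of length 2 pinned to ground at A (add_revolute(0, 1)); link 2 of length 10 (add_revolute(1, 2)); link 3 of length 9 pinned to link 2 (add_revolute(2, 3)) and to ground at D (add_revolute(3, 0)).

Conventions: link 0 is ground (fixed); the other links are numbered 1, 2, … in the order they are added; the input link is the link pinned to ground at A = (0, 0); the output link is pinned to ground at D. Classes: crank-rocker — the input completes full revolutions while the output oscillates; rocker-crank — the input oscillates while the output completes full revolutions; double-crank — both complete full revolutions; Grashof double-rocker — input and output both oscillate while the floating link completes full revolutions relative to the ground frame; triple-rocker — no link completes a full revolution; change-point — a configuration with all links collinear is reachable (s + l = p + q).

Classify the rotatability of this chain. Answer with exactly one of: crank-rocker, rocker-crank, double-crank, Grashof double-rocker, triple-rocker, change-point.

lengths: ground=6, input=2, coupler=10, output=9
sorted: s=2 (shortest), l=10 (longest), p+q=15
s + l = 12 vs p + q = 15
s + l < p + q (Grashof) with shortest = input link → crank-rocker

crank-rocker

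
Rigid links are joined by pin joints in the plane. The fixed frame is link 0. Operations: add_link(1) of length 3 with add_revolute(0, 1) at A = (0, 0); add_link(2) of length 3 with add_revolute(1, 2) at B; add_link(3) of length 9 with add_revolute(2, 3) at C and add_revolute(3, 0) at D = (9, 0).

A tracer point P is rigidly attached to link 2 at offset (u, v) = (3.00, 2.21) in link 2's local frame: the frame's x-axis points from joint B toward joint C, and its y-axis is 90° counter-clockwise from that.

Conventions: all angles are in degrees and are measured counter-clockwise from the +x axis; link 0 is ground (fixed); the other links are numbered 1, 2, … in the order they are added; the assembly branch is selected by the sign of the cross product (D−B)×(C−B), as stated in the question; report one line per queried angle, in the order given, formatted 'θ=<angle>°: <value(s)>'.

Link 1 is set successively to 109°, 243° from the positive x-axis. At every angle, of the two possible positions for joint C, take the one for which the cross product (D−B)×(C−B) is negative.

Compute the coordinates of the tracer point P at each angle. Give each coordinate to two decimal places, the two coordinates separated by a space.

A=(0,0), D=(9.00,0)
θ=109°: B = A + 3.00·(cos109°, sin109°) = (-0.9767, 2.8366)
θ=109°: |BD| = 10.3721
θ=109°: circle(B,3.00) ∩ circle(D,9.00): a=1.7152, h=2.4613
θ=109°:   candidates: C₊=(1.3462,4.7350) cross=25.529; C₋=(-0.0000,-0.0000) cross=-25.529
θ=109°:   branch - wants cross < 0 → take C=(-0.0000,-0.0000) (cross=-25.529)
θ=109°: ex = (C−B)/|BC| = (0.3256,-0.9455); ey = (0.9455,0.3256)
θ=109°: P = B + 3.00·ex + 2.21·ey = (2.0896,0.7195)
θ=243°: B = A + 3.00·(cos243°, sin243°) = (-1.3620, -2.6730)
θ=243°: |BD| = 10.7012
θ=243°: circle(B,3.00) ∩ circle(D,9.00): a=1.9865, h=2.2481
θ=243°:   candidates: C₊=(-0.0000,0.0000) cross=24.057; C₋=(1.1231,-4.3536) cross=-24.057
θ=243°:   branch - wants cross < 0 → take C=(1.1231,-4.3536) (cross=-24.057)
θ=243°: ex = (C−B)/|BC| = (0.8284,-0.5602); ey = (0.5602,0.8284)
θ=243°: P = B + 3.00·ex + 2.21·ey = (2.3611,-2.5230)

θ=109°: 2.09 0.72
θ=243°: 2.36 -2.52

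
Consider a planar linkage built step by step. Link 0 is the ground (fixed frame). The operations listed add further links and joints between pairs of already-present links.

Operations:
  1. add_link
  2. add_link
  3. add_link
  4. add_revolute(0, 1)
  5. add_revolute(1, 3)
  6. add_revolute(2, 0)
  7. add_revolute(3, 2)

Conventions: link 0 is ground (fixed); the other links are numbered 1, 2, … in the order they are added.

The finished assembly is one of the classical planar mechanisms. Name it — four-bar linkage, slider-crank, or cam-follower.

links: 4 (incl. ground); joints: 4 revolute, 0 prismatic, 0 higher (cam) pair, forming one closed loop
4 links in a single 4R loop → four-bar linkage

four-bar linkage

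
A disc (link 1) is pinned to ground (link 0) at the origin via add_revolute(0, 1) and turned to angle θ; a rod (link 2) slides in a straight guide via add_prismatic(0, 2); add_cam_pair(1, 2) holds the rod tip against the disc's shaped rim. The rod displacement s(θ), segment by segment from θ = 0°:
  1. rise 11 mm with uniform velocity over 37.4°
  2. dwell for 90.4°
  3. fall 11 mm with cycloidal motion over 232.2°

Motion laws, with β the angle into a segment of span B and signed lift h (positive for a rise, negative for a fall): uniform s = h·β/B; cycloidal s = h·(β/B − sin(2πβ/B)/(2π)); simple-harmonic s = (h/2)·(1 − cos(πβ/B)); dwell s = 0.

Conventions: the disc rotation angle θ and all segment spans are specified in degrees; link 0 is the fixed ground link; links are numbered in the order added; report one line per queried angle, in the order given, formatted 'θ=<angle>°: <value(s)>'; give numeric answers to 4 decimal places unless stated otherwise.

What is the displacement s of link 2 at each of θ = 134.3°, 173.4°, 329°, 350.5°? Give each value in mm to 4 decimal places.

segment 1 (0° to 37.4°, uniform, h = 11) is passed completely: s = 0.0000 + (11) = 11.0000
segment 2 (37.4° to 127.8°, dwell): s unchanged at 11.0000
θ = 134.3° falls in segment 3 (127.8° to 360°, cycloidal, h = -11): β = 134.3 − 127.8 = 6.5°, B = 232.2°; Δs = -11·(0.0280 − sin(2π·0.0280)/(2π)) = -0.0016; s = 11.0000 − 0.0016 = 10.9984
θ = 173.4° falls in segment 3 (127.8° to 360°, cycloidal, h = -11): β = 173.4 − 127.8 = 45.6°, B = 232.2°; Δs = -11·(0.1964 − sin(2π·0.1964)/(2π)) = -0.5079; s = 11.0000 − 0.5079 = 10.4921
θ = 329° falls in segment 3 (127.8° to 360°, cycloidal, h = -11): β = 329 − 127.8 = 201.2°, B = 232.2°; Δs = -11·(0.8665 − sin(2π·0.8665)/(2π)) = -10.8337; s = 11.0000 − 10.8337 = 0.1663
θ = 350.5° falls in segment 3 (127.8° to 360°, cycloidal, h = -11): β = 350.5 − 127.8 = 222.7°, B = 232.2°; Δs = -11·(0.9591 − sin(2π·0.9591)/(2π)) = -10.9951; s = 11.0000 − 10.9951 = 0.0049

θ=134.3°: 10.9984
θ=173.4°: 10.4921
θ=329°: 0.1663
θ=350.5°: 0.0049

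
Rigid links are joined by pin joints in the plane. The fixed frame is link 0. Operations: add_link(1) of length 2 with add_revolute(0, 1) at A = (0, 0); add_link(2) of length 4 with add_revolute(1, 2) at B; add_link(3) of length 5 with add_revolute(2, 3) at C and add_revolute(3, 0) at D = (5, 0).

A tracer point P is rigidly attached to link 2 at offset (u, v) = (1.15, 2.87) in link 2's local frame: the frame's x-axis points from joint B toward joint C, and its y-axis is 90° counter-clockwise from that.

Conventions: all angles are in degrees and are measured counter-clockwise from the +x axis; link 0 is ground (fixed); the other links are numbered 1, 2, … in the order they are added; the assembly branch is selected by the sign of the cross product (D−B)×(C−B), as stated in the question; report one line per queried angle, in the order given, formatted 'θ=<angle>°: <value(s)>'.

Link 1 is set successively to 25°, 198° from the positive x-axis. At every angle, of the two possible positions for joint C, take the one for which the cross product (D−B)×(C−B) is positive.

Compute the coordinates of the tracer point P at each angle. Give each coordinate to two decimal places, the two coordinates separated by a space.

A=(0,0), D=(5.00,0)
θ=25°: B = A + 2.00·(cos25°, sin25°) = (1.8126, 0.8452)
θ=25°: |BD| = 3.2976
θ=25°: circle(B,4.00) ∩ circle(D,5.00): a=0.2841, h=3.9899
θ=25°:   candidates: C₊=(3.1100,4.6290) cross=13.157; C₋=(1.0645,-3.0842) cross=-13.157
θ=25°:   branch + wants cross > 0 → take C=(3.1100,4.6290) (cross=13.157)
θ=25°: ex = (C−B)/|BC| = (0.3243,0.9459); ey = (-0.9459,0.3243)
θ=25°: P = B + 1.15·ex + 2.87·ey = (-0.5293,2.8639)
θ=198°: B = A + 2.00·(cos198°, sin198°) = (-1.9021, -0.6180)
θ=198°: |BD| = 6.9297
θ=198°: circle(B,4.00) ∩ circle(D,5.00): a=2.8155, h=2.8413
θ=198°:   candidates: C₊=(0.6488,2.4631) cross=19.689; C₋=(1.1556,-3.1969) cross=-19.689
θ=198°:   branch + wants cross > 0 → take C=(0.6488,2.4631) (cross=19.689)
θ=198°: ex = (C−B)/|BC| = (0.6377,0.7703); ey = (-0.7703,0.6377)
θ=198°: P = B + 1.15·ex + 2.87·ey = (-3.3794,2.0980)

θ=25°: -0.53 2.86
θ=198°: -3.38 2.10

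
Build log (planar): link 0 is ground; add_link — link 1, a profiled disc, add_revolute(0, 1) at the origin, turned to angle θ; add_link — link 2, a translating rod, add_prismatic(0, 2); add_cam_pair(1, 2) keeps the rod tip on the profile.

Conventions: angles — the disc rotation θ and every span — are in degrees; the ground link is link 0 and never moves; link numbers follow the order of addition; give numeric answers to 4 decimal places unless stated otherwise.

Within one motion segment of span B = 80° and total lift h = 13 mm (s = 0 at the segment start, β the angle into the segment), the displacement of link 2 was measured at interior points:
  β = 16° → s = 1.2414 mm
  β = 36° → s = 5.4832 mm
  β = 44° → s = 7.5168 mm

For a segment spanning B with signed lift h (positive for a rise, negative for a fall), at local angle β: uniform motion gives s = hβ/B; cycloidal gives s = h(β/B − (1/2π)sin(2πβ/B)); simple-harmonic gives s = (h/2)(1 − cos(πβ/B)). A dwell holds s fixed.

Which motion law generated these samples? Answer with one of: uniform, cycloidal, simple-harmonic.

candidates at β/B = r: uniform s = h·r (linear in β); cycloidal s = h·(r − sin(2πr)/(2π)); simple-harmonic s = (h/2)(1 − cos(πr))
β=16°: printed 1.2414 | uniform 2.6000, cycloidal 0.6323, simple-harmonic 1.2414
β=36°: printed 5.4832 | uniform 5.8500, cycloidal 5.2106, simple-harmonic 5.4832
β=44°: printed 7.5168 | uniform 7.1500, cycloidal 7.7894, simple-harmonic 7.5168
only one law matches every sample → simple-harmonic

simple-harmonic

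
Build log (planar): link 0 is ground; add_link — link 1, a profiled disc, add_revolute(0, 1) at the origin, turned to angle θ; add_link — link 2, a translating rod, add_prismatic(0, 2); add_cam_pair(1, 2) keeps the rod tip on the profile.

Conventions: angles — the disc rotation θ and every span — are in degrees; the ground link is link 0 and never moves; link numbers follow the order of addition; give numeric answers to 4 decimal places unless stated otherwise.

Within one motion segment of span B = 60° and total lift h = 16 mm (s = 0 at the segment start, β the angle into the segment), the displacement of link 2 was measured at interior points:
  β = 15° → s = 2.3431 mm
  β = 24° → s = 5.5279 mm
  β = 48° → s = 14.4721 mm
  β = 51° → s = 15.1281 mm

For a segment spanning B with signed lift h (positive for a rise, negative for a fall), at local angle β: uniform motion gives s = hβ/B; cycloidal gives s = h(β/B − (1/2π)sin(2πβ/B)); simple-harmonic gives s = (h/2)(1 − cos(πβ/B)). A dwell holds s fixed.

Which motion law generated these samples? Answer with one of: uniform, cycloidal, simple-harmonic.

candidates at β/B = r: uniform s = h·r (linear in β); cycloidal s = h·(r − sin(2πr)/(2π)); simple-harmonic s = (h/2)(1 − cos(πr))
β=15°: printed 2.3431 | uniform 4.0000, cycloidal 1.4535, simple-harmonic 2.3431
β=24°: printed 5.5279 | uniform 6.4000, cycloidal 4.9032, simple-harmonic 5.5279
β=48°: printed 14.4721 | uniform 12.8000, cycloidal 15.2218, simple-harmonic 14.4721
β=51°: printed 15.1281 | uniform 13.6000, cycloidal 15.6601, simple-harmonic 15.1281
only one law matches every sample → simple-harmonic

simple-harmonic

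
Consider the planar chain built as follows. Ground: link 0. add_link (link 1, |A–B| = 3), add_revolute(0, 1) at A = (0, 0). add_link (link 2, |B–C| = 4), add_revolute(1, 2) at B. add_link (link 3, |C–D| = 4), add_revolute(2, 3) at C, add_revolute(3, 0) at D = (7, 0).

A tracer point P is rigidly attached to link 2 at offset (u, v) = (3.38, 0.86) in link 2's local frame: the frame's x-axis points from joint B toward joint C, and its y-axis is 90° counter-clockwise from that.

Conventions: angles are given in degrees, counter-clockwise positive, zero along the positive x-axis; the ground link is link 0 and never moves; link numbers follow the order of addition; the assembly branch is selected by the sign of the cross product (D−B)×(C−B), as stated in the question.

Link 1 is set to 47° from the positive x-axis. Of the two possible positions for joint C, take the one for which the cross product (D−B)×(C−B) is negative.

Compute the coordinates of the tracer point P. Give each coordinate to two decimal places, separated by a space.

A=(0,0), D=(7.00,0)
B = A + 3.00·(cos47°, sin47°) = (2.0460, 2.1941)
|BD| = 5.4181
circle(B,4.00) ∩ circle(D,4.00): a=2.7091, h=2.9430
  candidates: C₊=(5.7147,3.7879) cross=15.945; C₋=(3.3313,-1.5938) cross=-15.945
  branch - wants cross < 0 → take C=(3.3313,-1.5938) (cross=-15.945)
ex = (C−B)/|BC| = (0.3213,-0.9470); ey = (0.9470,0.3213)
P = B + 3.38·ex + 0.86·ey = (3.9464,-0.7304)

3.95 -0.73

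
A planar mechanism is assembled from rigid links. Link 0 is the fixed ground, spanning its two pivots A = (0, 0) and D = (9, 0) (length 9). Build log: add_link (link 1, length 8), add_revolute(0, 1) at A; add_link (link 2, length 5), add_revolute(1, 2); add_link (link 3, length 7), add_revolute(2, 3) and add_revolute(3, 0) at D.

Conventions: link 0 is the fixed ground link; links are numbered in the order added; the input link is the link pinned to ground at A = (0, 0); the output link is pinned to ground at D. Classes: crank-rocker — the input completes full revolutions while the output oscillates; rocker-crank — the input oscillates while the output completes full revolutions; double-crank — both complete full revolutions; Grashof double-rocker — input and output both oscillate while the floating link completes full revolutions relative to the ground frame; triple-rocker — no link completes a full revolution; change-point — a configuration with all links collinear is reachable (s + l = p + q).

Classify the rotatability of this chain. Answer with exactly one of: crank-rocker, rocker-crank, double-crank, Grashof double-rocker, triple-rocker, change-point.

lengths: ground=9, input=8, coupler=5, output=7
sorted: s=5 (shortest), l=9 (longest), p+q=15
s + l = 14 vs p + q = 15
s + l < p + q (Grashof) with shortest = coupler link → Grashof double-rocker

Grashof double-rocker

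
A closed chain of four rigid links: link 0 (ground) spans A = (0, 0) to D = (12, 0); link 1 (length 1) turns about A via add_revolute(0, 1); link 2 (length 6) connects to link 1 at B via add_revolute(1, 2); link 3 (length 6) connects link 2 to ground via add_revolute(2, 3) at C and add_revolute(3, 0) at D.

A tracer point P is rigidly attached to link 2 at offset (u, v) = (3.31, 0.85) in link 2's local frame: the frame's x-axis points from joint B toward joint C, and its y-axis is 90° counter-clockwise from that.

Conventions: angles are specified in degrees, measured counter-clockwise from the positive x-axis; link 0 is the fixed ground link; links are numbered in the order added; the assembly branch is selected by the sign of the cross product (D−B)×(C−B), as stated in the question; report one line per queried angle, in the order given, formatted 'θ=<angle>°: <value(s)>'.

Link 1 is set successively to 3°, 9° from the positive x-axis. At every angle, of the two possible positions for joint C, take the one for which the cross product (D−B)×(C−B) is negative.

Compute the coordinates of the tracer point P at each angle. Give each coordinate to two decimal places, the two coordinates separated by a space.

A=(0,0), D=(12.00,0)
θ=3°: B = A + 1.00·(cos3°, sin3°) = (0.9986, 0.0523)
θ=3°: |BD| = 11.0015
θ=3°: circle(B,6.00) ∩ circle(D,6.00): a=5.5007, h=2.3962
θ=3°:   candidates: C₊=(6.5107,2.4223) cross=26.362; C₋=(6.4879,-2.3700) cross=-26.362
θ=3°:   branch - wants cross < 0 → take C=(6.4879,-2.3700) (cross=-26.362)
θ=3°: ex = (C−B)/|BC| = (0.9149,-0.4037); ey = (0.4037,0.9149)
θ=3°: P = B + 3.31·ex + 0.85·ey = (4.3701,-0.5063)
θ=9°: B = A + 1.00·(cos9°, sin9°) = (0.9877, 0.1564)
θ=9°: |BD| = 11.0134
θ=9°: circle(B,6.00) ∩ circle(D,6.00): a=5.5067, h=2.3825
θ=9°:   candidates: C₊=(6.5277,2.4604) cross=26.239; C₋=(6.4600,-2.3040) cross=-26.239
θ=9°:   branch - wants cross < 0 → take C=(6.4600,-2.3040) (cross=-26.239)
θ=9°: ex = (C−B)/|BC| = (0.9121,-0.4101); ey = (0.4101,0.9121)
θ=9°: P = B + 3.31·ex + 0.85·ey = (4.3551,-0.4257)

θ=3°: 4.37 -0.51
θ=9°: 4.36 -0.43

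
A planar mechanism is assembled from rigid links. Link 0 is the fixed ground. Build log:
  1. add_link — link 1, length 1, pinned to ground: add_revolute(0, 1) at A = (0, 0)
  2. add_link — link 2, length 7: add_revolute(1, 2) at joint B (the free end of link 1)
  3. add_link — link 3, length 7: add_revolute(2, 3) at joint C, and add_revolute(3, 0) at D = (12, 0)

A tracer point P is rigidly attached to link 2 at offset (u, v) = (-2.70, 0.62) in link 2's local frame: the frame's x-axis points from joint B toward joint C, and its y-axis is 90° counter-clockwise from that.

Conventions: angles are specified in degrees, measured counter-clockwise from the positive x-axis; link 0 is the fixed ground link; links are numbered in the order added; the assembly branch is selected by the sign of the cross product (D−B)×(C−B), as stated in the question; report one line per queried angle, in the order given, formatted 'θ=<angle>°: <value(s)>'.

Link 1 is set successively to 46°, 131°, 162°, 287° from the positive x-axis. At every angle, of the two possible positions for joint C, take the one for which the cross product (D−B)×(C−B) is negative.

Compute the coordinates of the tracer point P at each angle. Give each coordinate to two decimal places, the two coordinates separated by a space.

A=(0,0), D=(12.00,0)
θ=46°: B = A + 1.00·(cos46°, sin46°) = (0.6947, 0.7193)
θ=46°: |BD| = 11.3282
θ=46°: circle(B,7.00) ∩ circle(D,7.00): a=5.6641, h=4.1131
θ=46°:   candidates: C₊=(6.6085,4.4645) cross=46.595; C₋=(6.0861,-3.7452) cross=-46.595
θ=46°:   branch - wants cross < 0 → take C=(6.0861,-3.7452) (cross=-46.595)
θ=46°: ex = (C−B)/|BC| = (0.7702,-0.6378); ey = (0.6378,0.7702)
θ=46°: P = B + -2.70·ex + 0.62·ey = (-0.9895,2.9189)
θ=131°: B = A + 1.00·(cos131°, sin131°) = (-0.6561, 0.7547)
θ=131°: |BD| = 12.6785
θ=131°: circle(B,7.00) ∩ circle(D,7.00): a=6.3393, h=2.9688
θ=131°:   candidates: C₊=(5.8487,3.3409) cross=37.640; C₋=(5.4952,-2.5862) cross=-37.640
θ=131°:   branch - wants cross < 0 → take C=(5.4952,-2.5862) (cross=-37.640)
θ=131°: ex = (C−B)/|BC| = (0.8788,-0.4773); ey = (0.4773,0.8788)
θ=131°: P = B + -2.70·ex + 0.62·ey = (-2.7328,2.5882)
θ=162°: B = A + 1.00·(cos162°, sin162°) = (-0.9511, 0.3090)
θ=162°: |BD| = 12.9547
θ=162°: circle(B,7.00) ∩ circle(D,7.00): a=6.4774, h=2.6540
θ=162°:   candidates: C₊=(5.5878,2.8077) cross=34.382; C₋=(5.4612,-2.4987) cross=-34.382
θ=162°:   branch - wants cross < 0 → take C=(5.4612,-2.4987) (cross=-34.382)
θ=162°: ex = (C−B)/|BC| = (0.9160,-0.4011); ey = (0.4011,0.9160)
θ=162°: P = B + -2.70·ex + 0.62·ey = (-3.1757,1.9599)
θ=287°: B = A + 1.00·(cos287°, sin287°) = (0.2924, -0.9563)
θ=287°: |BD| = 11.7466
θ=287°: circle(B,7.00) ∩ circle(D,7.00): a=5.8733, h=3.8084
θ=287°:   candidates: C₊=(5.8361,3.3176) cross=44.736; C₋=(6.4562,-4.2740) cross=-44.736
θ=287°:   branch - wants cross < 0 → take C=(6.4562,-4.2740) (cross=-44.736)
θ=287°: ex = (C−B)/|BC| = (0.8806,-0.4739); ey = (0.4739,0.8806)
θ=287°: P = B + -2.70·ex + 0.62·ey = (-1.7913,0.8693)

θ=46°: -0.99 2.92
θ=131°: -2.73 2.59
θ=162°: -3.18 1.96
θ=287°: -1.79 0.87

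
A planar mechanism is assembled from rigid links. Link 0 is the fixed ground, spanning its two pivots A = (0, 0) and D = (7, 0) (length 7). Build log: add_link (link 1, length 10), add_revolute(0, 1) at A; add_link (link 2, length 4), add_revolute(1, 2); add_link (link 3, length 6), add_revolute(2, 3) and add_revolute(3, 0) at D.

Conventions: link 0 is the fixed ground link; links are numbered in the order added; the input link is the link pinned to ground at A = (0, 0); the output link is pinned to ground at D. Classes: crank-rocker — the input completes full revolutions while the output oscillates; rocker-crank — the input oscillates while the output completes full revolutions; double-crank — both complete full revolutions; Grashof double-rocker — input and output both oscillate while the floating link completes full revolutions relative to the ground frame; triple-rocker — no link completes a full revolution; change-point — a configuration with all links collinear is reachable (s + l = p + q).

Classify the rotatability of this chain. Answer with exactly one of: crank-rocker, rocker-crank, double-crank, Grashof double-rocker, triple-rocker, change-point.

lengths: ground=7, input=10, coupler=4, output=6
sorted: s=4 (shortest), l=10 (longest), p+q=13
s + l = 14 vs p + q = 13
s + l > p + q → non-Grashof → no link fully rotates → triple-rocker

triple-rocker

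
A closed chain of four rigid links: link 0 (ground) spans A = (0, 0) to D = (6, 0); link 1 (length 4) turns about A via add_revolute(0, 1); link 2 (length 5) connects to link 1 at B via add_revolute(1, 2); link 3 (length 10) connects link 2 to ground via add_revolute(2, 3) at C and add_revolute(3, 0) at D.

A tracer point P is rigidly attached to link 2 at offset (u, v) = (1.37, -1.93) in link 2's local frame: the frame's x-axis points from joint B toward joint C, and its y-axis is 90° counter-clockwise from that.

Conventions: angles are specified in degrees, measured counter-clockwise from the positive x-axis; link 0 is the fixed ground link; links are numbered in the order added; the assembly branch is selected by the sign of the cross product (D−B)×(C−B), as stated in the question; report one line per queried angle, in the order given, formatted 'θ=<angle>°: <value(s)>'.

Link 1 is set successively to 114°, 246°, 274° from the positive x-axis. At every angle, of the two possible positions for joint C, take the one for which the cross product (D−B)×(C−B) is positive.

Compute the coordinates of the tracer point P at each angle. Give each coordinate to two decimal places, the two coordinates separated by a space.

A=(0,0), D=(6.00,0)
θ=114°: B = A + 4.00·(cos114°, sin114°) = (-1.6269, 3.6542)
θ=114°: |BD| = 8.4571
θ=114°: circle(B,5.00) ∩ circle(D,10.00): a=-0.2055, h=4.9958
θ=114°:   candidates: C₊=(0.3463,8.2484) cross=42.250; C₋=(-3.9709,-0.7624) cross=-42.250
θ=114°:   branch + wants cross > 0 → take C=(0.3463,8.2484) (cross=42.250)
θ=114°: ex = (C−B)/|BC| = (0.3946,0.9188); ey = (-0.9188,0.3946)
θ=114°: P = B + 1.37·ex + -1.93·ey = (0.6871,4.1513)
θ=246°: B = A + 4.00·(cos246°, sin246°) = (-1.6269, -3.6542)
θ=246°: |BD| = 8.4571
θ=246°: circle(B,5.00) ∩ circle(D,10.00): a=-0.2055, h=4.9958
θ=246°:   candidates: C₊=(-3.9709,0.7624) cross=42.250; C₋=(0.3463,-8.2484) cross=-42.250
θ=246°:   branch + wants cross > 0 → take C=(-3.9709,0.7624) (cross=42.250)
θ=246°: ex = (C−B)/|BC| = (-0.4688,0.8833); ey = (-0.8833,-0.4688)
θ=246°: P = B + 1.37·ex + -1.93·ey = (-0.5644,-1.5393)
θ=274°: B = A + 4.00·(cos274°, sin274°) = (0.2790, -3.9903)
θ=274°: |BD| = 6.9751
θ=274°: circle(B,5.00) ∩ circle(D,10.00): a=-1.8887, h=4.6295
θ=274°:   candidates: C₊=(-3.9186,-1.2736) cross=32.291; C₋=(1.3783,-8.8679) cross=-32.291
θ=274°:   branch + wants cross > 0 → take C=(-3.9186,-1.2736) (cross=32.291)
θ=274°: ex = (C−B)/|BC| = (-0.8395,0.5433); ey = (-0.5433,-0.8395)
θ=274°: P = B + 1.37·ex + -1.93·ey = (0.1775,-1.6256)

θ=114°: 0.69 4.15
θ=246°: -0.56 -1.54
θ=274°: 0.18 -1.63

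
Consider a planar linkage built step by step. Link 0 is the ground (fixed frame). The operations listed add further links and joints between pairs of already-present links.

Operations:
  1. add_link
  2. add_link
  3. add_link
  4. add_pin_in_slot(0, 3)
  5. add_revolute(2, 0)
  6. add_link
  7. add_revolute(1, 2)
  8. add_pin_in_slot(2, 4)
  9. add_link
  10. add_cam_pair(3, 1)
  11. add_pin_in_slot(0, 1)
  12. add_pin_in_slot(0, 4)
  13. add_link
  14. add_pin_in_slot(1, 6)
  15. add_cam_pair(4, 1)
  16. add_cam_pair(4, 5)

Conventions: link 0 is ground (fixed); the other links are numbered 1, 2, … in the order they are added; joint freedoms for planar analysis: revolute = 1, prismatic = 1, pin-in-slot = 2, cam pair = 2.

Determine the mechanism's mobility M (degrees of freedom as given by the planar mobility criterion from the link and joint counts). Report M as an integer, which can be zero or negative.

ground; <1,0,0>
#1 <2,0,0>
#2 <3,0,0>
#3 <4,0,0>
PS:0↔3 J2 <4,0,1>
R:2↔0 J1 <4,1,1>
#4 <5,1,1>
R:1↔2 J1 <5,2,1>
PS:2↔4 J2 <5,2,2>
#5 <6,2,2>
C:3↔1 J2 <6,2,3>
PS:0↔1 J2 <6,2,4>
PS:0↔4 J2 <6,2,5>
#6 <7,2,5>
PS:1↔6 J2 <7,2,6>
C:4↔1 J2 <7,2,7>
C:4↔5 J2 <7,2,8>
3×6 − 2×2 − 1×8 = 6

M = 6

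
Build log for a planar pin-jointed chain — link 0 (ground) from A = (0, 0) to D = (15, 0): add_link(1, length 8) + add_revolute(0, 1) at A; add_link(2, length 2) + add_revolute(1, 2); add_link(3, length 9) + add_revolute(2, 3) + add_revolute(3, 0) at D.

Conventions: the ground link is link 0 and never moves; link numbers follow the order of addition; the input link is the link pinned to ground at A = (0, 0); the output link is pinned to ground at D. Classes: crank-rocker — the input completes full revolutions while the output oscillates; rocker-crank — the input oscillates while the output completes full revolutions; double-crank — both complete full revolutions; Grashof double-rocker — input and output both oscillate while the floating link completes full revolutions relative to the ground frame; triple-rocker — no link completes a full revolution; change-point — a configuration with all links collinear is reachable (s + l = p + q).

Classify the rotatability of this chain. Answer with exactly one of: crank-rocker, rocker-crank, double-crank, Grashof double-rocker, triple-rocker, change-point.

lengths: ground=15, input=8, coupler=2, output=9
sorted: s=2 (shortest), l=15 (longest), p+q=17
s + l = 17 vs p + q = 17
s + l = p + q → change-point (collinear configuration reachable)

change-point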